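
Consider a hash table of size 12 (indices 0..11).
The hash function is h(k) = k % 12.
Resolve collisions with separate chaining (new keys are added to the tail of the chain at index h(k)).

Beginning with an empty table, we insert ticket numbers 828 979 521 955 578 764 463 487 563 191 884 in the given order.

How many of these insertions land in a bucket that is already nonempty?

5

Insert 828: h=0, bucket 0 empty → new chain.
Insert 979: h=7, bucket 7 empty → new chain.
Insert 521: h=5, bucket 5 empty → new chain.
Insert 955: h=7, bucket 7 nonempty → append to chain.
Insert 578: h=2, bucket 2 empty → new chain.
Insert 764: h=8, bucket 8 empty → new chain.
Insert 463: h=7, bucket 7 nonempty → append to chain.
Insert 487: h=7, bucket 7 nonempty → append to chain.
Insert 563: h=11, bucket 11 empty → new chain.
Insert 191: h=11, bucket 11 nonempty → append to chain.
Insert 884: h=8, bucket 8 nonempty → append to chain.
Final buckets:
0: 828
1: -
2: 578
3: -
4: -
5: 521
6: -
7: 979 -> 955 -> 463 -> 487
8: 764 -> 884
9: -
10: -
11: 563 -> 191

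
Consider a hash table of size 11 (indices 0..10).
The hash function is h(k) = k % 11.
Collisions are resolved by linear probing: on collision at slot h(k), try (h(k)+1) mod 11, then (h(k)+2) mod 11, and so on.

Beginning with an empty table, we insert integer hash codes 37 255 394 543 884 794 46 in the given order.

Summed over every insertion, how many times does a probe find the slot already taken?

9

37: h=4 => slot 4
255: h=2 => slot 2
394: h=9 => slot 9
543: h=4, probe 4,5 => slot 5
884: h=4, probe 4,5,6 => slot 6
794: h=2, probe 2,3 => slot 3
46: h=2, probe 2,3,4,5,6,7 => slot 7
Table: [-, -, 255, 794, 37, 543, 884, 46, -, 394, -]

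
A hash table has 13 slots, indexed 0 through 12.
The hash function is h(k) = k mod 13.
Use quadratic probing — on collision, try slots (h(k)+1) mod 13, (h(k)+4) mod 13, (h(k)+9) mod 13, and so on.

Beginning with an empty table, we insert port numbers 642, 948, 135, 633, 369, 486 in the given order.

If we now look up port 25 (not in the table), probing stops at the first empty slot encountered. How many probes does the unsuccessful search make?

2

642 hashes to 5; slot 5 is free -> place at 5.
948 hashes to 12; slot 12 is free -> place at 12.
135 hashes to 5; 5 taken -> place at 6.
633 hashes to 9; slot 9 is free -> place at 9.
369 hashes to 5; 5,6,9 taken -> place at 1.
486 hashes to 5; 5,6,9,1 taken -> place at 8.
Table: [_, 369, _, _, _, 642, 135, _, 486, 633, _, _, 948]
Lookup 25: h=12, probe 12,0 → slot 0 empty, not found.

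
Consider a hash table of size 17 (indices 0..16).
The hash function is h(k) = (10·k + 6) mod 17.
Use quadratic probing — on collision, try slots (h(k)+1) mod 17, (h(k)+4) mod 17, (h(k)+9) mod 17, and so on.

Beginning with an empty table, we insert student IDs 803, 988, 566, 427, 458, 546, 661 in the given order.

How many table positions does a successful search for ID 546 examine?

4

803: h=12 -> slot 12
988: h=9 -> slot 9
566: h=5 -> slot 5
427: h=9, probe 9,10 -> slot 10
458: h=13 -> slot 13
546: h=9, probe 9,10,13,1 -> slot 1
661: h=3 -> slot 3
Table: [∅, 546, ∅, 661, ∅, 566, ∅, ∅, ∅, 988, 427, ∅, 803, 458, ∅, ∅, ∅]
Lookup 546: h=9, probe 9,10,13,1 → found at 1.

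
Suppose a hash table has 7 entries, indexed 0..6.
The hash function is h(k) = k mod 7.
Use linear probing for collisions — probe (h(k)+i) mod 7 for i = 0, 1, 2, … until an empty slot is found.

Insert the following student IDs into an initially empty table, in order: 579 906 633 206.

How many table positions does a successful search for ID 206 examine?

579 hashes to 5; slot 5 is free → place at 5.
906 hashes to 3; slot 3 is free → place at 3.
633 hashes to 3; 3 taken → place at 4.
206 hashes to 3; 3,4,5 taken → place at 6.
Table: [_, _, _, 906, 633, 579, 206]
Lookup 206: h=3, probe 3,4,5,6 → found at 6.

4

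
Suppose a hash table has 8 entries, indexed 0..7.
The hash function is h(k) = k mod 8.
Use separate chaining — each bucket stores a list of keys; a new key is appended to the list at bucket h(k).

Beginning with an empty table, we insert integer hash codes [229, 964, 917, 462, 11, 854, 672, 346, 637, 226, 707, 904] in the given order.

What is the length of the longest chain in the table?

Insert 229: h=5, bucket 5 empty → new chain.
Insert 964: h=4, bucket 4 empty → new chain.
Insert 917: h=5, bucket 5 nonempty → append to chain.
Insert 462: h=6, bucket 6 empty → new chain.
Insert 11: h=3, bucket 3 empty → new chain.
Insert 854: h=6, bucket 6 nonempty → append to chain.
Insert 672: h=0, bucket 0 empty → new chain.
Insert 346: h=2, bucket 2 empty → new chain.
Insert 637: h=5, bucket 5 nonempty → append to chain.
Insert 226: h=2, bucket 2 nonempty → append to chain.
Insert 707: h=3, bucket 3 nonempty → append to chain.
Insert 904: h=0, bucket 0 nonempty → append to chain.
Final buckets:
0: 672 -> 904
1: —
2: 346 -> 226
3: 11 -> 707
4: 964
5: 229 -> 917 -> 637
6: 462 -> 854
7: —

3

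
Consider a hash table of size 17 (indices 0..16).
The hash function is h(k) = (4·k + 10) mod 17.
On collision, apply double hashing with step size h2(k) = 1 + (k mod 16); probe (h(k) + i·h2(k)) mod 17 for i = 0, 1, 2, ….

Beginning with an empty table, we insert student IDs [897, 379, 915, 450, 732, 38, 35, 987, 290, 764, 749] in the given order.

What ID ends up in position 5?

749

897 hashes to 11; slot 11 is free -> place at 11.
379 hashes to 13; slot 13 is free -> place at 13.
915 hashes to 15; slot 15 is free -> place at 15.
450 hashes to 8; slot 8 is free -> place at 8.
732 hashes to 14; slot 14 is free -> place at 14.
38 hashes to 9; slot 9 is free -> place at 9.
35 hashes to 14, h2=4; 14 taken -> place at 1.
987 hashes to 14, h2=12; 14,9 taken -> place at 4.
290 hashes to 14, h2=3; 14 taken -> place at 0.
764 hashes to 6; slot 6 is free -> place at 6.
749 hashes to 14, h2=14; 14,11,8 taken -> place at 5.
Table: [290, 35, ∅, ∅, 987, 749, 764, ∅, 450, 38, ∅, 897, ∅, 379, 732, 915, ∅]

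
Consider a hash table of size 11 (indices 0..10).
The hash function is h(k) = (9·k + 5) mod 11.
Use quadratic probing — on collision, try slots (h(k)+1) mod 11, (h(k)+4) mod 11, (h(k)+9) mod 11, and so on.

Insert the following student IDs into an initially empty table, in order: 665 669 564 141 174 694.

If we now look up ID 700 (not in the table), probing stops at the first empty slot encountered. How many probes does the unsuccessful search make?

4

665 hashes to 6; slot 6 is free => place at 6.
669 hashes to 9; slot 9 is free => place at 9.
564 hashes to 10; slot 10 is free => place at 10.
141 hashes to 9; 9,10 taken => place at 2.
174 hashes to 9; 9,10,2 taken => place at 7.
694 hashes to 3; slot 3 is free => place at 3.
Table: [∅, ∅, 141, 694, ∅, ∅, 665, 174, ∅, 669, 564]
Lookup 700: h=2, probe 2,3,6,0 → slot 0 empty, not found.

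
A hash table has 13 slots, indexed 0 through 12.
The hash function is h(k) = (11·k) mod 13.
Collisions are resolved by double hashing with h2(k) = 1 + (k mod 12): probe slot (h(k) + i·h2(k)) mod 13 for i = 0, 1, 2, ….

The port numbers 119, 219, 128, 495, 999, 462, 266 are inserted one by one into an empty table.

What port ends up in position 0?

128

119: h=9 -> slot 9
219: h=4 -> slot 4
128: h=4, h2=9, probe 4,0 -> slot 0
495: h=11 -> slot 11
999: h=4, h2=4, probe 4,8 -> slot 8
462: h=12 -> slot 12
266: h=1 -> slot 1
Table: [128, 266, —, —, 219, —, —, —, 999, 119, —, 495, 462]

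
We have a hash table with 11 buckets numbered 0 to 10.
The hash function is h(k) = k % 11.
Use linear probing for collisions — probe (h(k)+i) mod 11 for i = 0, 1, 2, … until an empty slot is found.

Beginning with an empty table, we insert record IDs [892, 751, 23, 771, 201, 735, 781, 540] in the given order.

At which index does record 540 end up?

6

892: h=1 -> slot 1
751: h=3 -> slot 3
23: h=1, probe 1,2 -> slot 2
771: h=1, probe 1,2,3,4 -> slot 4
201: h=3, probe 3,4,5 -> slot 5
735: h=9 -> slot 9
781: h=0 -> slot 0
540: h=1, probe 1,2,3,4,5,6 -> slot 6
Table: [781, 892, 23, 751, 771, 201, 540, _, _, 735, _]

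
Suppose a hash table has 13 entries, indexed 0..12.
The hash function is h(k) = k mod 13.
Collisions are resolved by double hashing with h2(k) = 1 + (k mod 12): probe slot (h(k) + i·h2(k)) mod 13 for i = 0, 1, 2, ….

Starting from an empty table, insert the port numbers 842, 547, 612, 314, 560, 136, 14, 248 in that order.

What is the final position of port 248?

7

842 hashes to 10; slot 10 is free -> place at 10.
547 hashes to 1; slot 1 is free -> place at 1.
612 hashes to 1, h2=1; 1 taken -> place at 2.
314 hashes to 2, h2=3; 2 taken -> place at 5.
560 hashes to 1, h2=9; 1,10 taken -> place at 6.
136 hashes to 6, h2=5; 6 taken -> place at 11.
14 hashes to 1, h2=3; 1 taken -> place at 4.
248 hashes to 1, h2=9; 1,10,6,2,11 taken -> place at 7.
Table: [., 547, 612, ., 14, 314, 560, 248, ., ., 842, 136, .]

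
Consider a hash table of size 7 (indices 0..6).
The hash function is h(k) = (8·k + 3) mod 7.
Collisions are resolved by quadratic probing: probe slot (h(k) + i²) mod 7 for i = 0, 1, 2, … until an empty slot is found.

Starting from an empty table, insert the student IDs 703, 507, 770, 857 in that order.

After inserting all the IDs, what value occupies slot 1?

857

703: h=6 => slot 6
507: h=6, probe 6,0 => slot 0
770: h=3 => slot 3
857: h=6, probe 6,0,3,1 => slot 1
Table: [507, 857, ., 770, ., ., 703]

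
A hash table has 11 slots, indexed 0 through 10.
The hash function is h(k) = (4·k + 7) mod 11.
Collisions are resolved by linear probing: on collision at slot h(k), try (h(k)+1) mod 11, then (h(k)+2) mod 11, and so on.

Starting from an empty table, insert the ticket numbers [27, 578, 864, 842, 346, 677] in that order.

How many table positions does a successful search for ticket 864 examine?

27 hashes to 5; slot 5 is free → place at 5.
578 hashes to 9; slot 9 is free → place at 9.
864 hashes to 9; 9 taken → place at 10.
842 hashes to 9; 9,10 taken → place at 0.
346 hashes to 5; 5 taken → place at 6.
677 hashes to 9; 9,10,0 taken → place at 1.
Table: [842, 677, ∅, ∅, ∅, 27, 346, ∅, ∅, 578, 864]
Lookup 864: h=9, probe 9,10 → found at 10.

2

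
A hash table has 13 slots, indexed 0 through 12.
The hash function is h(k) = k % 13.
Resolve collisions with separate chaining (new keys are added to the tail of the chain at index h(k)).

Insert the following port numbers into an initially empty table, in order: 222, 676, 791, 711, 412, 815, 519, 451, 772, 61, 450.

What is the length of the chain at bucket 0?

1

222 -> bucket 1
676 -> bucket 0
791 -> bucket 11
711 -> bucket 9
412 -> bucket 9 (collision)
815 -> bucket 9 (collision)
519 -> bucket 12
451 -> bucket 9 (collision)
772 -> bucket 5
61 -> bucket 9 (collision)
450 -> bucket 8
Final buckets:
0: 676
1: 222
2: ∅
3: ∅
4: ∅
5: 772
6: ∅
7: ∅
8: 450
9: 711 -> 412 -> 815 -> 451 -> 61
10: ∅
11: 791
12: 519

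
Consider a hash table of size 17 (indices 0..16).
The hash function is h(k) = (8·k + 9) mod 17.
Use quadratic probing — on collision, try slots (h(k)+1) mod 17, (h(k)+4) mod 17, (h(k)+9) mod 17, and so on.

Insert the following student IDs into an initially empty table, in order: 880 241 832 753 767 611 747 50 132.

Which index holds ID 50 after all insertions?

10

Insert 880: h=11, slot 11 empty → index 11.
Insert 241: h=16, slot 16 empty → index 16.
Insert 832: h=1, slot 1 empty → index 1.
Insert 753: h=15, slot 15 empty → index 15.
Insert 767: h=8, slot 8 empty → index 8.
Insert 611: h=1, slot 1 occupied → index 2.
Insert 747: h=1, slots 1,2 occupied → index 5.
Insert 50: h=1, slots 1,2,5 occupied → index 10.
Insert 132: h=11, slot 11 occupied → index 12.
Table: [—, 832, 611, —, —, 747, —, —, 767, —, 50, 880, 132, —, —, 753, 241]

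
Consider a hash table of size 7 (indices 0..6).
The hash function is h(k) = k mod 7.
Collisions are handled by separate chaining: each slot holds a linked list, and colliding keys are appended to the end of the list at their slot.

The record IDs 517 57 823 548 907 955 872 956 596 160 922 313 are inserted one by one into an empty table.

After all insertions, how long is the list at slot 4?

4

Insert 517: h=6, bucket 6 empty -> new chain.
Insert 57: h=1, bucket 1 empty -> new chain.
Insert 823: h=4, bucket 4 empty -> new chain.
Insert 548: h=2, bucket 2 empty -> new chain.
Insert 907: h=4, bucket 4 nonempty -> append to chain.
Insert 955: h=3, bucket 3 empty -> new chain.
Insert 872: h=4, bucket 4 nonempty -> append to chain.
Insert 956: h=4, bucket 4 nonempty -> append to chain.
Insert 596: h=1, bucket 1 nonempty -> append to chain.
Insert 160: h=6, bucket 6 nonempty -> append to chain.
Insert 922: h=5, bucket 5 empty -> new chain.
Insert 313: h=5, bucket 5 nonempty -> append to chain.
Final buckets:
0: —
1: 57 -> 596
2: 548
3: 955
4: 823 -> 907 -> 872 -> 956
5: 922 -> 313
6: 517 -> 160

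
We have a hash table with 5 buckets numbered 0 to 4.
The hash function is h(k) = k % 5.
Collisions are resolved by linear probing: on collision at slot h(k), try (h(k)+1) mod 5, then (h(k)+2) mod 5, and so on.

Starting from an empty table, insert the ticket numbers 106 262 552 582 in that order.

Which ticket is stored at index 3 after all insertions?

106: h=1 → slot 1
262: h=2 → slot 2
552: h=2, probe 2,3 → slot 3
582: h=2, probe 2,3,4 → slot 4
Table: [_, 106, 262, 552, 582]

552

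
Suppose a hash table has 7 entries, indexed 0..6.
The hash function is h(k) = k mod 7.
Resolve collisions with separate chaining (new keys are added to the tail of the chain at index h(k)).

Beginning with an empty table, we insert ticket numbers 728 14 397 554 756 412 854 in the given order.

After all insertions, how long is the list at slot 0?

Insert 728: h=0, bucket 0 empty → new chain.
Insert 14: h=0, bucket 0 nonempty → append to chain.
Insert 397: h=5, bucket 5 empty → new chain.
Insert 554: h=1, bucket 1 empty → new chain.
Insert 756: h=0, bucket 0 nonempty → append to chain.
Insert 412: h=6, bucket 6 empty → new chain.
Insert 854: h=0, bucket 0 nonempty → append to chain.
Final buckets:
0: 728 -> 14 -> 756 -> 854
1: 554
2: -
3: -
4: -
5: 397
6: 412

4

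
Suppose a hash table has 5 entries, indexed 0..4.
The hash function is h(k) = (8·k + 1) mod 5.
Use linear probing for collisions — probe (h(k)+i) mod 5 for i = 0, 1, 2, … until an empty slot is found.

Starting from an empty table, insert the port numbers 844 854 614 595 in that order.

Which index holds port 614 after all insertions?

Insert 844: h=3, slot 3 empty -> index 3.
Insert 854: h=3, slot 3 occupied -> index 4.
Insert 614: h=3, slots 3,4 occupied -> index 0.
Insert 595: h=1, slot 1 empty -> index 1.
Table: [614, 595, ., 844, 854]

0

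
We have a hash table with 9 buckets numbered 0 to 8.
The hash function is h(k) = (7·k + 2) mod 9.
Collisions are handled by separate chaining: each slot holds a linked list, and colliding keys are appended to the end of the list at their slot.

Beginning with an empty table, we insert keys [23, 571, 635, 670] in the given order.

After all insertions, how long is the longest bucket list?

Insert 23: h=1, bucket 1 empty → new chain.
Insert 571: h=3, bucket 3 empty → new chain.
Insert 635: h=1, bucket 1 nonempty → append to chain.
Insert 670: h=3, bucket 3 nonempty → append to chain.
Final buckets:
0: _
1: 23 -> 635
2: _
3: 571 -> 670
4: _
5: _
6: _
7: _
8: _

2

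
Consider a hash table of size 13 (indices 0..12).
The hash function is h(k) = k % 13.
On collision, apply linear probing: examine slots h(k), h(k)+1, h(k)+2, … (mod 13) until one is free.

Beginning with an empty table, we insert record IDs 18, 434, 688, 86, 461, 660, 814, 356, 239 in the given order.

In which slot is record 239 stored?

18: h=5 → slot 5
434: h=5, probe 5,6 → slot 6
688: h=12 → slot 12
86: h=8 → slot 8
461: h=6, probe 6,7 → slot 7
660: h=10 → slot 10
814: h=8, probe 8,9 → slot 9
356: h=5, probe 5,6,7,8,9,10,11 → slot 11
239: h=5, probe 5,6,7,8,9,10,11,12,0 → slot 0
Table: [239, —, —, —, —, 18, 434, 461, 86, 814, 660, 356, 688]

0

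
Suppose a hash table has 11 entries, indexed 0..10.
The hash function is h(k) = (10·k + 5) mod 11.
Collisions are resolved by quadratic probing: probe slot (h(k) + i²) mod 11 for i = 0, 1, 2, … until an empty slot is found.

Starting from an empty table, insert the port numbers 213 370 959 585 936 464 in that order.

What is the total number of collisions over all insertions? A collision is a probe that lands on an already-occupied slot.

213: h=1 => slot 1
370: h=9 => slot 9
959: h=3 => slot 3
585: h=3, probe 3,4 => slot 4
936: h=4, probe 4,5 => slot 5
464: h=3, probe 3,4,7 => slot 7
Table: [∅, 213, ∅, 959, 585, 936, ∅, 464, ∅, 370, ∅]

4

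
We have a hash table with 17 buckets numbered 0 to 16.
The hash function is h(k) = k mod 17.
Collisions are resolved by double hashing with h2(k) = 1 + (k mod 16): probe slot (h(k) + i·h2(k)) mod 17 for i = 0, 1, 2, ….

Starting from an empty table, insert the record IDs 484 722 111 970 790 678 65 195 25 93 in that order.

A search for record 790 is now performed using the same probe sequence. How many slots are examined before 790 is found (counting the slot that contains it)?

2

484: h=8 → slot 8
722: h=8, h2=3, probe 8,11 → slot 11
111: h=9 → slot 9
970: h=1 → slot 1
790: h=8, h2=7, probe 8,15 → slot 15
678: h=15, h2=7, probe 15,5 → slot 5
65: h=14 → slot 14
195: h=8, h2=4, probe 8,12 → slot 12
25: h=8, h2=10, probe 8,1,11,4 → slot 4
93: h=8, h2=14, probe 8,5,2 → slot 2
Table: [., 970, 93, ., 25, 678, ., ., 484, 111, ., 722, 195, ., 65, 790, .]
Lookup 790: h=8, h2=7, probe 8,15 → found at 15.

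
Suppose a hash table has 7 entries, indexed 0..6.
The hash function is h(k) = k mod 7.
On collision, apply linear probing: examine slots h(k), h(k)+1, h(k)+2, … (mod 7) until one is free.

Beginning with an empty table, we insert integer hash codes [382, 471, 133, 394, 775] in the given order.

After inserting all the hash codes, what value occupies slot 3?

394

Insert 382: h=4, slot 4 empty -> index 4.
Insert 471: h=2, slot 2 empty -> index 2.
Insert 133: h=0, slot 0 empty -> index 0.
Insert 394: h=2, slot 2 occupied -> index 3.
Insert 775: h=5, slot 5 empty -> index 5.
Table: [133, ∅, 471, 394, 382, 775, ∅]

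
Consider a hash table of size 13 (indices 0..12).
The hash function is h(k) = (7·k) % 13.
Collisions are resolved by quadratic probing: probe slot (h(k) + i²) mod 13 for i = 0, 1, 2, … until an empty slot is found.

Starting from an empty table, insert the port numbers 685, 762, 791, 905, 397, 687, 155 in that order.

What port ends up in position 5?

685 hashes to 11; slot 11 is free → place at 11.
762 hashes to 4; slot 4 is free → place at 4.
791 hashes to 12; slot 12 is free → place at 12.
905 hashes to 4; 4 taken → place at 5.
397 hashes to 10; slot 10 is free → place at 10.
687 hashes to 12; 12 taken → place at 0.
155 hashes to 6; slot 6 is free → place at 6.
Table: [687, _, _, _, 762, 905, 155, _, _, _, 397, 685, 791]

905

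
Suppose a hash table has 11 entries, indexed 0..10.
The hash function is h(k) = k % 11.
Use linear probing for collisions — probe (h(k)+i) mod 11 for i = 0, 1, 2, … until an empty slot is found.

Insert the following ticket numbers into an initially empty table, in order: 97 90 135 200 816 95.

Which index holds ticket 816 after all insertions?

5

97 hashes to 9; slot 9 is free -> place at 9.
90 hashes to 2; slot 2 is free -> place at 2.
135 hashes to 3; slot 3 is free -> place at 3.
200 hashes to 2; 2,3 taken -> place at 4.
816 hashes to 2; 2,3,4 taken -> place at 5.
95 hashes to 7; slot 7 is free -> place at 7.
Table: [., ., 90, 135, 200, 816, ., 95, ., 97, .]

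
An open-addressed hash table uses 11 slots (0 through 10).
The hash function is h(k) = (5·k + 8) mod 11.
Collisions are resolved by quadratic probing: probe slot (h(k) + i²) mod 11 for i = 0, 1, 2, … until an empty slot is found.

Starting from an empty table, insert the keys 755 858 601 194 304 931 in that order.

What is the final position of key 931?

2

Insert 755: h=10, slot 10 empty => index 10.
Insert 858: h=8, slot 8 empty => index 8.
Insert 601: h=10, slot 10 occupied => index 0.
Insert 194: h=10, slots 10,0 occupied => index 3.
Insert 304: h=10, slots 10,0,3,8 occupied => index 4.
Insert 931: h=10, slots 10,0,3,8,4 occupied => index 2.
Table: [601, —, 931, 194, 304, —, —, —, 858, —, 755]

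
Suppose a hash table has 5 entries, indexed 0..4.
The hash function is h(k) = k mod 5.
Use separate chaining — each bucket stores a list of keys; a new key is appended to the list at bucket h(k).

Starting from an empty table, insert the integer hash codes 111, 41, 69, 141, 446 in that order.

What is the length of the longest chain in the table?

111 -> bucket 1
41 -> bucket 1 (collision)
69 -> bucket 4
141 -> bucket 1 (collision)
446 -> bucket 1 (collision)
Final buckets:
0: _
1: 111 -> 41 -> 141 -> 446
2: _
3: _
4: 69

4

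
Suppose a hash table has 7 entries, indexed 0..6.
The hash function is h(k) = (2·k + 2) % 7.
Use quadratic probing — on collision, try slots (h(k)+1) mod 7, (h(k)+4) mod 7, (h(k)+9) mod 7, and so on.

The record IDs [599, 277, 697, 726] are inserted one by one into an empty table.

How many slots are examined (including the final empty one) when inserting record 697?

599 hashes to 3; slot 3 is free → place at 3.
277 hashes to 3; 3 taken → place at 4.
697 hashes to 3; 3,4 taken → place at 0.
726 hashes to 5; slot 5 is free → place at 5.
Table: [697, _, _, 599, 277, 726, _]

3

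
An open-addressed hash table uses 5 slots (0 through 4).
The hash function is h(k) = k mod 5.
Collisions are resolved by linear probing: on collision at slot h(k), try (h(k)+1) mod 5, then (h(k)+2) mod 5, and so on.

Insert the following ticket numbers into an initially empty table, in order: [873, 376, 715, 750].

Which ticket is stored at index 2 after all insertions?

873 hashes to 3; slot 3 is free => place at 3.
376 hashes to 1; slot 1 is free => place at 1.
715 hashes to 0; slot 0 is free => place at 0.
750 hashes to 0; 0,1 taken => place at 2.
Table: [715, 376, 750, 873, -]

750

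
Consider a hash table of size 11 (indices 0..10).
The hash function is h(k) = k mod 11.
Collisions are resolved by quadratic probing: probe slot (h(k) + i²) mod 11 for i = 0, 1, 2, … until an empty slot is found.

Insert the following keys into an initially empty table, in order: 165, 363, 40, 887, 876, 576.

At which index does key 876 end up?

5

165: h=0 => slot 0
363: h=0, probe 0,1 => slot 1
40: h=7 => slot 7
887: h=7, probe 7,8 => slot 8
876: h=7, probe 7,8,0,5 => slot 5
576: h=4 => slot 4
Table: [165, 363, ∅, ∅, 576, 876, ∅, 40, 887, ∅, ∅]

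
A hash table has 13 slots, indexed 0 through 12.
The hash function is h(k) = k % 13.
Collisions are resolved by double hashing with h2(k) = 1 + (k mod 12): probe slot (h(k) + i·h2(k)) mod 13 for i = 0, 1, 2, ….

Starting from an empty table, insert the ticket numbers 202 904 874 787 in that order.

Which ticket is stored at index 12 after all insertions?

Insert 202: h=7, slot 7 empty -> index 7.
Insert 904: h=7, h2=5, slot 7 occupied -> index 12.
Insert 874: h=3, slot 3 empty -> index 3.
Insert 787: h=7, h2=8, slot 7 occupied -> index 2.
Table: [—, —, 787, 874, —, —, —, 202, —, —, —, —, 904]

904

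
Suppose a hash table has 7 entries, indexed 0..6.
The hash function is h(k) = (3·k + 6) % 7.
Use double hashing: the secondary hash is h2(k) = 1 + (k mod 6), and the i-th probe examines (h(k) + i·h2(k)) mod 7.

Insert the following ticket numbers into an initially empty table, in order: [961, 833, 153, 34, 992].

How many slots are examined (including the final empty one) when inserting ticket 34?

961 hashes to 5; slot 5 is free → place at 5.
833 hashes to 6; slot 6 is free → place at 6.
153 hashes to 3; slot 3 is free → place at 3.
34 hashes to 3, h2=5; 3 taken → place at 1.
992 hashes to 0; slot 0 is free → place at 0.
Table: [992, 34, _, 153, _, 961, 833]

2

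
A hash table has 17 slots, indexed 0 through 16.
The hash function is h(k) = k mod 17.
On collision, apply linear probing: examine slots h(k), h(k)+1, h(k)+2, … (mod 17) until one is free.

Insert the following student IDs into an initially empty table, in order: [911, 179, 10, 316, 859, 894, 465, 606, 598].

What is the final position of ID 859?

13

Insert 911: h=10, slot 10 empty → index 10.
Insert 179: h=9, slot 9 empty → index 9.
Insert 10: h=10, slot 10 occupied → index 11.
Insert 316: h=10, slots 10,11 occupied → index 12.
Insert 859: h=9, slots 9,10,11,12 occupied → index 13.
Insert 894: h=10, slots 10,11,12,13 occupied → index 14.
Insert 465: h=6, slot 6 empty → index 6.
Insert 606: h=11, slots 11,12,13,14 occupied → index 15.
Insert 598: h=3, slot 3 empty → index 3.
Table: [—, —, —, 598, —, —, 465, —, —, 179, 911, 10, 316, 859, 894, 606, —]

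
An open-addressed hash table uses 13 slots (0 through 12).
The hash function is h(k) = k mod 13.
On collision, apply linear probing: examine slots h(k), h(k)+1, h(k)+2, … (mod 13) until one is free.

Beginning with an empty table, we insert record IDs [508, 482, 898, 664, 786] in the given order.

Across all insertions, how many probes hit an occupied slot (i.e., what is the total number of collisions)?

508 hashes to 1; slot 1 is free -> place at 1.
482 hashes to 1; 1 taken -> place at 2.
898 hashes to 1; 1,2 taken -> place at 3.
664 hashes to 1; 1,2,3 taken -> place at 4.
786 hashes to 6; slot 6 is free -> place at 6.
Table: [., 508, 482, 898, 664, ., 786, ., ., ., ., ., .]

6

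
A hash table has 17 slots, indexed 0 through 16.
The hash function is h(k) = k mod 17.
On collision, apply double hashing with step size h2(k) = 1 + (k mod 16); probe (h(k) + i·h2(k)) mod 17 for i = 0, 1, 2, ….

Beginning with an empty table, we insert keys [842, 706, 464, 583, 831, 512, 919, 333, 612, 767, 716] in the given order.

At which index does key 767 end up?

16

Insert 842: h=9, slot 9 empty -> index 9.
Insert 706: h=9, h2=3, slot 9 occupied -> index 12.
Insert 464: h=5, slot 5 empty -> index 5.
Insert 583: h=5, h2=8, slot 5 occupied -> index 13.
Insert 831: h=15, slot 15 empty -> index 15.
Insert 512: h=2, slot 2 empty -> index 2.
Insert 919: h=1, slot 1 empty -> index 1.
Insert 333: h=10, slot 10 empty -> index 10.
Insert 612: h=0, slot 0 empty -> index 0.
Insert 767: h=2, h2=16, slots 2,1,0 occupied -> index 16.
Insert 716: h=2, h2=13, slots 2,15 occupied -> index 11.
Table: [612, 919, 512, ., ., 464, ., ., ., 842, 333, 716, 706, 583, ., 831, 767]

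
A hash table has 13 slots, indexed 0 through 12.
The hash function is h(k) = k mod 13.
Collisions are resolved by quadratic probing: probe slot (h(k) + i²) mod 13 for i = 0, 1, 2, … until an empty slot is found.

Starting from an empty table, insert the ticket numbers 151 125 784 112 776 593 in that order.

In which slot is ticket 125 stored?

151 hashes to 8; slot 8 is free → place at 8.
125 hashes to 8; 8 taken → place at 9.
784 hashes to 4; slot 4 is free → place at 4.
112 hashes to 8; 8,9 taken → place at 12.
776 hashes to 9; 9 taken → place at 10.
593 hashes to 8; 8,9,12,4 taken → place at 11.
Table: [-, -, -, -, 784, -, -, -, 151, 125, 776, 593, 112]

9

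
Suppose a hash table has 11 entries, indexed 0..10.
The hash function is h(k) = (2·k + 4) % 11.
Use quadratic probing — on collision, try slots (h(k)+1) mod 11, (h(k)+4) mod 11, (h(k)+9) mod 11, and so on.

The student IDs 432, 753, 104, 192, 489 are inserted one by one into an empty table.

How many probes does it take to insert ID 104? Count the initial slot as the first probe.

2

432: h=10 -> slot 10
753: h=3 -> slot 3
104: h=3, probe 3,4 -> slot 4
192: h=3, probe 3,4,7 -> slot 7
489: h=3, probe 3,4,7,1 -> slot 1
Table: [∅, 489, ∅, 753, 104, ∅, ∅, 192, ∅, ∅, 432]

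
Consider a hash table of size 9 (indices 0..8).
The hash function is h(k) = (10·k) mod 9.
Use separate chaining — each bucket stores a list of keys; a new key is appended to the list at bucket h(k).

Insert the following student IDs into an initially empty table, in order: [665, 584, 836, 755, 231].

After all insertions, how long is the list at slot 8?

665 → bucket 8
584 → bucket 8 (collision)
836 → bucket 8 (collision)
755 → bucket 8 (collision)
231 → bucket 6
Final buckets:
0: -
1: -
2: -
3: -
4: -
5: -
6: 231
7: -
8: 665 -> 584 -> 836 -> 755

4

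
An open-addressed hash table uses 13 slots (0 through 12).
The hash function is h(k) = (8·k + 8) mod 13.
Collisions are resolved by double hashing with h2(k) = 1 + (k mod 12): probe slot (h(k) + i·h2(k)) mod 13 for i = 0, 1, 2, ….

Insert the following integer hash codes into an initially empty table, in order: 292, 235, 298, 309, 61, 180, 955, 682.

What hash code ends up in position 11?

682

292 hashes to 4; slot 4 is free -> place at 4.
235 hashes to 3; slot 3 is free -> place at 3.
298 hashes to 0; slot 0 is free -> place at 0.
309 hashes to 10; slot 10 is free -> place at 10.
61 hashes to 2; slot 2 is free -> place at 2.
180 hashes to 5; slot 5 is free -> place at 5.
955 hashes to 4, h2=8; 4 taken -> place at 12.
682 hashes to 4, h2=11; 4,2,0 taken -> place at 11.
Table: [298, ., 61, 235, 292, 180, ., ., ., ., 309, 682, 955]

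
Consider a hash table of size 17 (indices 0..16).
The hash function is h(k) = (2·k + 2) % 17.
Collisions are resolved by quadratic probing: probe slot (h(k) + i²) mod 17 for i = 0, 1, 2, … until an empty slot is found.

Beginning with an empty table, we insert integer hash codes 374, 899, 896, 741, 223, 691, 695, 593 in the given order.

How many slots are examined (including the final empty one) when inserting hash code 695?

2

374: h=2 → slot 2
899: h=15 → slot 15
896: h=9 → slot 9
741: h=5 → slot 5
223: h=6 → slot 6
691: h=7 → slot 7
695: h=15, probe 15,16 → slot 16
593: h=15, probe 15,16,2,7,14 → slot 14
Table: [-, -, 374, -, -, 741, 223, 691, -, 896, -, -, -, -, 593, 899, 695]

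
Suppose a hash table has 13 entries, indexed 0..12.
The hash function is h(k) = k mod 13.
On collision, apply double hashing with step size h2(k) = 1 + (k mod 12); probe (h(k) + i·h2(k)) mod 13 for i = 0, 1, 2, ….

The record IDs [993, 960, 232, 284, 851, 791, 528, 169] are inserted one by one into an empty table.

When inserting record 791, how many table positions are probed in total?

2

Insert 993: h=5, slot 5 empty => index 5.
Insert 960: h=11, slot 11 empty => index 11.
Insert 232: h=11, h2=5, slot 11 occupied => index 3.
Insert 284: h=11, h2=9, slot 11 occupied => index 7.
Insert 851: h=6, slot 6 empty => index 6.
Insert 791: h=11, h2=12, slot 11 occupied => index 10.
Insert 528: h=8, slot 8 empty => index 8.
Insert 169: h=0, slot 0 empty => index 0.
Table: [169, ., ., 232, ., 993, 851, 284, 528, ., 791, 960, .]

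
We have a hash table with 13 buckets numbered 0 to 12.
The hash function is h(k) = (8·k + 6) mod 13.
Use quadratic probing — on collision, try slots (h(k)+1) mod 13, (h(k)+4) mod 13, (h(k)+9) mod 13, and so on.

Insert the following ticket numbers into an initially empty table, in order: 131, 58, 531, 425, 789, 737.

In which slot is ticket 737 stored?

9

131: h=1 → slot 1
58: h=2 → slot 2
531: h=3 → slot 3
425: h=0 → slot 0
789: h=0, probe 0,1,4 → slot 4
737: h=0, probe 0,1,4,9 → slot 9
Table: [425, 131, 58, 531, 789, —, —, —, —, 737, —, —, —]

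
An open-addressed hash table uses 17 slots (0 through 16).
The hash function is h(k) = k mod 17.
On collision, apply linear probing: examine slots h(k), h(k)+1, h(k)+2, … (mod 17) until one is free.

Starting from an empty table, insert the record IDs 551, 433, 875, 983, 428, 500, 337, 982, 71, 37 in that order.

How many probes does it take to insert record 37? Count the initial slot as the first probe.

551 hashes to 7; slot 7 is free → place at 7.
433 hashes to 8; slot 8 is free → place at 8.
875 hashes to 8; 8 taken → place at 9.
983 hashes to 14; slot 14 is free → place at 14.
428 hashes to 3; slot 3 is free → place at 3.
500 hashes to 7; 7,8,9 taken → place at 10.
337 hashes to 14; 14 taken → place at 15.
982 hashes to 13; slot 13 is free → place at 13.
71 hashes to 3; 3 taken → place at 4.
37 hashes to 3; 3,4 taken → place at 5.
Table: [∅, ∅, ∅, 428, 71, 37, ∅, 551, 433, 875, 500, ∅, ∅, 982, 983, 337, ∅]

3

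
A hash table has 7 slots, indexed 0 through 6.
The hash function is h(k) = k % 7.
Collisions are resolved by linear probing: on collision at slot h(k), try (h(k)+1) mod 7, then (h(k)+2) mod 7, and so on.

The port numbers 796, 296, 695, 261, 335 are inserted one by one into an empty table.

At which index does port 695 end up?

Insert 796: h=5, slot 5 empty -> index 5.
Insert 296: h=2, slot 2 empty -> index 2.
Insert 695: h=2, slot 2 occupied -> index 3.
Insert 261: h=2, slots 2,3 occupied -> index 4.
Insert 335: h=6, slot 6 empty -> index 6.
Table: [-, -, 296, 695, 261, 796, 335]

3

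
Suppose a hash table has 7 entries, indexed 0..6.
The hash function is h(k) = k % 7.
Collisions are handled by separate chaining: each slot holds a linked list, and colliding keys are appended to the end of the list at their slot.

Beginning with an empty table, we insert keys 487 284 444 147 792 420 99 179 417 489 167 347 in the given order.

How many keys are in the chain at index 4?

5

487 -> bucket 4
284 -> bucket 4 (collision)
444 -> bucket 3
147 -> bucket 0
792 -> bucket 1
420 -> bucket 0 (collision)
99 -> bucket 1 (collision)
179 -> bucket 4 (collision)
417 -> bucket 4 (collision)
489 -> bucket 6
167 -> bucket 6 (collision)
347 -> bucket 4 (collision)
Final buckets:
0: 147 -> 420
1: 792 -> 99
2: .
3: 444
4: 487 -> 284 -> 179 -> 417 -> 347
5: .
6: 489 -> 167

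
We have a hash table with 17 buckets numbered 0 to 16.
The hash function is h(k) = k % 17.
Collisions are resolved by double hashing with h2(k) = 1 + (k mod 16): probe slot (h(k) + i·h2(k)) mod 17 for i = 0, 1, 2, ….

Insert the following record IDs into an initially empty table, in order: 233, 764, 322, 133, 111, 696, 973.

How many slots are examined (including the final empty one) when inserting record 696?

233: h=12 -> slot 12
764: h=16 -> slot 16
322: h=16, h2=3, probe 16,2 -> slot 2
133: h=14 -> slot 14
111: h=9 -> slot 9
696: h=16, h2=9, probe 16,8 -> slot 8
973: h=4 -> slot 4
Table: [—, —, 322, —, 973, —, —, —, 696, 111, —, —, 233, —, 133, —, 764]

2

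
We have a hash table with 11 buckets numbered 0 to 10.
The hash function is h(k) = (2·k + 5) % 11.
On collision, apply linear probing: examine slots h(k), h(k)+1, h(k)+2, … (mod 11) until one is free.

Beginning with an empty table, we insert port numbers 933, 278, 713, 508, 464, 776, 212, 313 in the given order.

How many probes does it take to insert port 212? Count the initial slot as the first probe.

4

933 hashes to 1; slot 1 is free => place at 1.
278 hashes to 0; slot 0 is free => place at 0.
713 hashes to 1; 1 taken => place at 2.
508 hashes to 9; slot 9 is free => place at 9.
464 hashes to 9; 9 taken => place at 10.
776 hashes to 6; slot 6 is free => place at 6.
212 hashes to 0; 0,1,2 taken => place at 3.
313 hashes to 4; slot 4 is free => place at 4.
Table: [278, 933, 713, 212, 313, -, 776, -, -, 508, 464]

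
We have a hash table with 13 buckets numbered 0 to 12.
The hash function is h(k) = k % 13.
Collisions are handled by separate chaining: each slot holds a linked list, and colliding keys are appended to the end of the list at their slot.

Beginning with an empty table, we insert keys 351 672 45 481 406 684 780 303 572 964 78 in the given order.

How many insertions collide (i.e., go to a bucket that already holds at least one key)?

4

351 → bucket 0
672 → bucket 9
45 → bucket 6
481 → bucket 0 (collision)
406 → bucket 3
684 → bucket 8
780 → bucket 0 (collision)
303 → bucket 4
572 → bucket 0 (collision)
964 → bucket 2
78 → bucket 0 (collision)
Final buckets:
0: 351 -> 481 -> 780 -> 572 -> 78
1: -
2: 964
3: 406
4: 303
5: -
6: 45
7: -
8: 684
9: 672
10: -
11: -
12: -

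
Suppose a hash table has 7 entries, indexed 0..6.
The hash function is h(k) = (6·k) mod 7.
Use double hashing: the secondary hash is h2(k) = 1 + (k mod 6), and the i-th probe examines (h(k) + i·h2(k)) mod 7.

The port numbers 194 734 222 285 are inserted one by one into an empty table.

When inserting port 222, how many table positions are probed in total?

2

Insert 194: h=2, slot 2 empty → index 2.
Insert 734: h=1, slot 1 empty → index 1.
Insert 222: h=2, h2=1, slot 2 occupied → index 3.
Insert 285: h=2, h2=4, slot 2 occupied → index 6.
Table: [—, 734, 194, 222, —, —, 285]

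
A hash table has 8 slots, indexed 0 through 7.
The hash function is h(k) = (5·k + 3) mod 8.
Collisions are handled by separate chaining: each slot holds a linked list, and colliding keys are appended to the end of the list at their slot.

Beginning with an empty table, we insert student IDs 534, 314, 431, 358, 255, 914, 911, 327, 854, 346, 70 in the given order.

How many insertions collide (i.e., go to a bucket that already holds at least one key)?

8

Insert 534: h=1, bucket 1 empty → new chain.
Insert 314: h=5, bucket 5 empty → new chain.
Insert 431: h=6, bucket 6 empty → new chain.
Insert 358: h=1, bucket 1 nonempty → append to chain.
Insert 255: h=6, bucket 6 nonempty → append to chain.
Insert 914: h=5, bucket 5 nonempty → append to chain.
Insert 911: h=6, bucket 6 nonempty → append to chain.
Insert 327: h=6, bucket 6 nonempty → append to chain.
Insert 854: h=1, bucket 1 nonempty → append to chain.
Insert 346: h=5, bucket 5 nonempty → append to chain.
Insert 70: h=1, bucket 1 nonempty → append to chain.
Final buckets:
0: _
1: 534 -> 358 -> 854 -> 70
2: _
3: _
4: _
5: 314 -> 914 -> 346
6: 431 -> 255 -> 911 -> 327
7: _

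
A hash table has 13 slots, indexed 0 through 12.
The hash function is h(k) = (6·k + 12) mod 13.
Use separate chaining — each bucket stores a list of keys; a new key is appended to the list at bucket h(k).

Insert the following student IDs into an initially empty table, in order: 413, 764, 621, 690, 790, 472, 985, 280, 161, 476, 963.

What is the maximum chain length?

413 → bucket 7
764 → bucket 7 (collision)
621 → bucket 7 (collision)
690 → bucket 5
790 → bucket 7 (collision)
472 → bucket 10
985 → bucket 7 (collision)
280 → bucket 2
161 → bucket 3
476 → bucket 8
963 → bucket 5 (collision)
Final buckets:
0: .
1: .
2: 280
3: 161
4: .
5: 690 -> 963
6: .
7: 413 -> 764 -> 621 -> 790 -> 985
8: 476
9: .
10: 472
11: .
12: .

5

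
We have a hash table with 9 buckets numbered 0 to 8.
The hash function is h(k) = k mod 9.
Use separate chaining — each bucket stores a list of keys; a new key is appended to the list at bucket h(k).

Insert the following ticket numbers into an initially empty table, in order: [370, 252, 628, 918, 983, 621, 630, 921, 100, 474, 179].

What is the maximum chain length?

4

370 → bucket 1
252 → bucket 0
628 → bucket 7
918 → bucket 0 (collision)
983 → bucket 2
621 → bucket 0 (collision)
630 → bucket 0 (collision)
921 → bucket 3
100 → bucket 1 (collision)
474 → bucket 6
179 → bucket 8
Final buckets:
0: 252 -> 918 -> 621 -> 630
1: 370 -> 100
2: 983
3: 921
4: .
5: .
6: 474
7: 628
8: 179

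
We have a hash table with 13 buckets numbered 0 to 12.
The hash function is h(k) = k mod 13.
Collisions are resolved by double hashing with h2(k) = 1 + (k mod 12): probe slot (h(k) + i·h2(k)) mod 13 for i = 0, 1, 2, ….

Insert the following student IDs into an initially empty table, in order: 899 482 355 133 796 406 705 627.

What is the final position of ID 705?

0

899 hashes to 2; slot 2 is free => place at 2.
482 hashes to 1; slot 1 is free => place at 1.
355 hashes to 4; slot 4 is free => place at 4.
133 hashes to 3; slot 3 is free => place at 3.
796 hashes to 3, h2=5; 3 taken => place at 8.
406 hashes to 3, h2=11; 3,1 taken => place at 12.
705 hashes to 3, h2=10; 3 taken => place at 0.
627 hashes to 3, h2=4; 3 taken => place at 7.
Table: [705, 482, 899, 133, 355, _, _, 627, 796, _, _, _, 406]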